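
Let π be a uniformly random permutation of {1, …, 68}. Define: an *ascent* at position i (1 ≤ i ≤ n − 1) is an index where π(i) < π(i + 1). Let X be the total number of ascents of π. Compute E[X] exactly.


Write X = Σ X_I over i = 1, …, 67, with X_I the indicator of one ascent.
There are 67 indicators.
For each fixed i, the pair (π(i), π(i+1)) is a uniformly random ordered pair of distinct values from {1, …, 68}; by symmetry P[π(i) < π(i+1)] = 1/2.
By linearity: E[X] = 67 · (1/2) = (68 − 1) · (1/2) = 67/2 ≈ 33.50000.

E[X] = 67/2 = 33.50000.


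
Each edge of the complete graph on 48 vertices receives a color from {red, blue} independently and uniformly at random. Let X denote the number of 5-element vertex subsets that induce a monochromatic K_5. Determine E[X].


Let X = Σ_S X_S over the C(48, 5) = 1712304 subsets S of size 5, where X_S = 1 if the K_5 on S is monochromatic.
For a fixed S, the K_5 on S has C(5, 2) = 10 edges. P[all 10 edges red] = (1/2)^10, and likewise for blue, so P[monochromatic] = 2·(1/2)^10 = 2^{1 − 10} = 1/512.
By linearity of expectation: E[X] = C(48, 5) · 2^{1 − 10} = 1712304 · 1/512 = 107019/32.
Numerically: E[X] ≈ 3344.344.

E[X] = C(48,5)·2^(1−C(5,2)) = 107019/32 ≈ 3344.344.


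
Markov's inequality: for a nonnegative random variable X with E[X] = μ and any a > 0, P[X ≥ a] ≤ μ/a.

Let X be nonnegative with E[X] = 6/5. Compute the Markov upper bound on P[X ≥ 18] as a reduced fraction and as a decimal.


μ = E[X] = 6/5, a = 18.
Markov: P[X ≥ 18] ≤ μ/a = (6/5)/18 = 1/15.
Numerically: ≈ 0.066667.
(Since a = 18 > μ = 1.200000, the bound 1/15 is < 1 and informative.)

P[X ≥ 18] ≤ 1/15 ≈ 0.066667.


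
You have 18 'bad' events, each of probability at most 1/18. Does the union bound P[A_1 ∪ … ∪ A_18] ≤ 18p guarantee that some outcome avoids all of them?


Union bound: P[∪_{i=1}^{18} A_i] ≤ Σ_i P[A_i] ≤ 18·p = 18·(1/18) = 1.
Numerically: 1 ≈ 1.000000.
Is 1 < 1? NO.
Since the bound 1 is ≥ 1, the union bound is uninformative here; it does NOT by itself certify existence.

18·p = 1 ≈ 1.000000; existence NOT certified by the union bound.


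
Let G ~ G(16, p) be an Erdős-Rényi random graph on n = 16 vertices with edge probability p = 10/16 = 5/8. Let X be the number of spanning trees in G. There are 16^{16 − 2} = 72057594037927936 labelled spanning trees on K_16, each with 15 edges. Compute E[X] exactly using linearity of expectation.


K_16 has 16^{16 − 2} = 72057594037927936 labelled spanning trees.
For each such spanning tree H, let X_H = 1 if all 15 edges of H are present in G. Then P[X_H = 1] = p^{15} = (5/8)^{15} = 30517578125/35184372088832.
By linearity of expectation: E[X] = Σ_H E[X_H] = 72057594037927936 · p^{15} = 72057594037927936 · 30517578125/35184372088832 = 62500000000000.
Numerically: E[X] ≈ 6.25e+13.

E[X] = 72057594037927936 · (5/8)^{15} = 62500000000000 ≈ 6.25e+13.


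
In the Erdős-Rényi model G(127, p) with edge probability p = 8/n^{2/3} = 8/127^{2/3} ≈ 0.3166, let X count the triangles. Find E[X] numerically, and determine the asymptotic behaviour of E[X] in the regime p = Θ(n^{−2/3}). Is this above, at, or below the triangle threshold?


Number of potential triangles: C(127, 3) = 333375.
Each occurs with probability p³ ≈ (0.3166)³ ≈ 3.174406e-02.
By linearity: E[X] = C(127, 3)·p³ ≈ 333375 · 3.174406e-02 ≈ 10582.6772.
Since α = 2/3 < 1, p = c/n^{2/3} ≫ 1/n is above the triangle threshold p ~ 1/n. Asymptotically E[X] ~ (c³/6)·n^{3(1−α)} = (8³/6)·n^{1} → ∞; triangles are abundant w.h.p.

E[X] ≈ 10582.6772; in regime p = Θ(1/n^{2/3}) E[X] diverges (above the triangle threshold p ~ 1/n).


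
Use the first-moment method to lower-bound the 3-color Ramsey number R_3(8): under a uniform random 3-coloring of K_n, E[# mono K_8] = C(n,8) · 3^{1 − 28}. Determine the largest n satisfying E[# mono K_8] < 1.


We need C(n, 8) · 3^{1 − 28} < 1, i.e. C(n, 8) < 3^{28 − 1} = 7625597484987.
Check values of n near the boundary:
  n = 152: C(152, 8) = 5859727868575; 5859727868575 < 7625597484987? YES
  n = 153: C(153, 8) = 6183023199255; 6183023199255 < 7625597484987? YES
  n = 154: C(154, 8) = 6521818990995; 6521818990995 < 7625597484987? YES
  n = 155: C(155, 8) = 6876747915675; 6876747915675 < 7625597484987? YES
  n = 156: C(156, 8) = 7248464019225; 7248464019225 < 7625597484987? YES
  n = 157: C(157, 8) = 7637643295425; 7637643295425 < 7625597484987? NO
The largest n with C(n, 8) < 7625597484987 is n = 156 (where E[X] = 805384891025/847288609443 ≈ 0.95054). Hence R_3(8) > 156, i.e. R_3(8) ≥ 157.

Largest n = 156; hence R_3(8) > 156.


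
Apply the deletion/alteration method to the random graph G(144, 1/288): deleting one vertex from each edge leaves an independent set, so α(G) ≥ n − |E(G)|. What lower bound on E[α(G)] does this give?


E[|E(G)|] = C(144, 2)·p = 10296 · (1/288) = 143/4.
E[α(G)] ≥ n − E[|E(G)|] = 144 − 143/4 = 433/4.
Numerically: ≈ 108.2500.
(This is only a lower bound; the true E[α(G)] may be larger.)

E[α(G)] ≥ 433/4 ≈ 108.2500.


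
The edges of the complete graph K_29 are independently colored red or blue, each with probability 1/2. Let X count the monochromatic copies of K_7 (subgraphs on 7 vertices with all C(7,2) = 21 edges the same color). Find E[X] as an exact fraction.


Let X = Σ_S X_S over the C(29, 7) = 1560780 subsets S of size 7, where X_S = 1 if the K_7 on S is monochromatic.
For a fixed S, the K_7 on S has C(7, 2) = 21 edges. P[all 21 edges red] = (1/2)^21, and likewise for blue, so P[monochromatic] = 2·(1/2)^21 = 2^{1 − 21} = 1/1048576.
Summing: E[X] = C(29, 7) · 2^{1 − 21} = 1560780 · 1/1048576 = 390195/262144.
Numerically: E[X] ≈ 1.4885.

E[X] = C(29,7)·2^(1−C(7,2)) = 390195/262144 ≈ 1.4885.


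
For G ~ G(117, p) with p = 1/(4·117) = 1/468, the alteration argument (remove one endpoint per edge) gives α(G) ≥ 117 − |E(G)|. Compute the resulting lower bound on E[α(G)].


E[|E(G)|] = C(117, 2)·p = 6786 · (1/468) = 29/2.
E[α(G)] ≥ n − E[|E(G)|] = 117 − 29/2 = 205/2.
Numerically: ≈ 102.5000.
(This is only a lower bound; the true E[α(G)] may be larger.)

E[α(G)] ≥ 205/2 ≈ 102.5000.


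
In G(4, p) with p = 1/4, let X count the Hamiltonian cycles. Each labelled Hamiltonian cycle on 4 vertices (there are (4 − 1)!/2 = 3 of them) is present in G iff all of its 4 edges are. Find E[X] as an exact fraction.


K_4 has (4 − 1)!/2 = 3 labelled Hamiltonian cycles.
For each such Hamiltonian cycle H, let X_H = 1 if all 4 edges of H are present in G. Then P[X_H = 1] = p^{4} = (1/4)^{4} = 1/256.
Summing the indicators: E[X] = Σ_H E[X_H] = 3 · p^{4} = 3 · 1/256 = 3/256.
Numerically: E[X] ≈ 0.01172.

E[X] = 3 · (1/4)^{4} = 3/256 ≈ 0.01172.


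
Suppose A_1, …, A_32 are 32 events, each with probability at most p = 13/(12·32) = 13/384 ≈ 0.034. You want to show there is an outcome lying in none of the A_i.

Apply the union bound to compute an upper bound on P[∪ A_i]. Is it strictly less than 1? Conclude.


Union bound: P[∪_{i=1}^{32} A_i] ≤ Σ_i P[A_i] ≤ 32·p = 32·(13/384) = 13/12.
Numerically: 13/12 ≈ 1.083.
Is 13/12 < 1? NO.
Since the bound 13/12 is ≥ 1, the union bound is uninformative here; it does NOT by itself certify existence.

32·p = 13/12 ≈ 1.083; existence NOT certified by the union bound.


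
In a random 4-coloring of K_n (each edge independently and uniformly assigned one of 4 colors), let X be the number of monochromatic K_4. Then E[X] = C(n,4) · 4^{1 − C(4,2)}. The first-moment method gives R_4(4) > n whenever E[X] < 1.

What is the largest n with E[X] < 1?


We need C(n, 4) · 4^{1 − 6} < 1, i.e. C(n, 4) < 4^{6 − 1} = 1024.
Check values of n near the boundary:
  n = 11: C(11, 4) = 330; 330 < 1024? YES
  n = 12: C(12, 4) = 495; 495 < 1024? YES
  n = 13: C(13, 4) = 715; 715 < 1024? YES
  n = 14: C(14, 4) = 1001; 1001 < 1024? YES
  n = 15: C(15, 4) = 1365; 1365 < 1024? NO
The largest n with C(n, 4) < 1024 is n = 14 (where E[X] = 1001/1024 ≈ 0.977539). Hence R_4(4) > 14, i.e. R_4(4) ≥ 15.

Largest n = 14; hence R_4(4) > 14.


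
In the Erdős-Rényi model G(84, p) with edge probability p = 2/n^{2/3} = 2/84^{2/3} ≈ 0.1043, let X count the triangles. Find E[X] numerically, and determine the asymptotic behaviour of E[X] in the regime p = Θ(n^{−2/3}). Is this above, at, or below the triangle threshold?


Number of potential triangles: C(84, 3) = 95284.
Each occurs with probability p³ ≈ (0.1043)³ ≈ 1.133787e-03.
By linearity: E[X] = C(84, 3)·p³ ≈ 95284 · 1.133787e-03 ≈ 108.0317.
Since α = 2/3 < 1, p = c/n^{2/3} ≫ 1/n is above the triangle threshold p ~ 1/n. Asymptotically E[X] ~ (c³/6)·n^{3(1−α)} = (2³/6)·n^{1} → ∞; triangles are abundant w.h.p.

E[X] ≈ 108.0317; in regime p = Θ(1/n^{2/3}) E[X] diverges (above the triangle threshold p ~ 1/n).


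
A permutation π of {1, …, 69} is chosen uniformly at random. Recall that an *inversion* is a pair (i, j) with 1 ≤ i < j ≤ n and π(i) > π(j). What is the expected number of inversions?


Write X = Σ X_I over the C(69, 2) = 2346 pairs i < j, with X_I the indicator of one inversion.
There are 2346 indicators.
For each fixed pair i < j, the values π(i) and π(j) are two distinct elements of {1, …, 69} in uniformly random order; by symmetry P[π(i) > π(j)] = 1/2.
By linearity: E[X] = 2346 · (1/2) = C(69, 2) · (1/2) = 2346/2 = 1173 ≈ 1173.00000.

E[X] = 1173 = 1173.00000.


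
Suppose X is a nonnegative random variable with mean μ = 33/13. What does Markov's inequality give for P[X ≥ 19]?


μ = E[X] = 33/13, a = 19.
Markov: P[X ≥ 19] ≤ μ/a = (33/13)/19 = 33/247.
Numerically: ≈ 0.133603.
(Since a = 19 > μ = 2.538462, the bound 33/247 is < 1 and informative.)

P[X ≥ 19] ≤ 33/247 ≈ 0.133603.


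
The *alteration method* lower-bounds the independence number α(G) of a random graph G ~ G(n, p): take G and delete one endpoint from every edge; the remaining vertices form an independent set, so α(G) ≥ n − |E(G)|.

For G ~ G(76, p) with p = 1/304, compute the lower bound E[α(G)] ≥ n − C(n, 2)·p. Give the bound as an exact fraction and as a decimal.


E[|E(G)|] = C(76, 2)·p = 2850 · (1/304) = 75/8.
E[α(G)] ≥ n − E[|E(G)|] = 76 − 75/8 = 533/8.
Numerically: ≈ 66.6250.
(This is only a lower bound; the true E[α(G)] may be larger.)

E[α(G)] ≥ 533/8 ≈ 66.6250.


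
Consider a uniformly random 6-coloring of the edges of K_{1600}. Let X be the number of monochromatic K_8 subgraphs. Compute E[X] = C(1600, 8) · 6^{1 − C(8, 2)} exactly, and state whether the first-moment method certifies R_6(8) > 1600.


E[X] = C(1600, 8) · 6^{1 − 28} = 1046712188466516943800 · 6^{−27} = 1046712188466516943800/1023490369077469249536.
As a reduced fraction: E[X] = 4845889761419059925/4738381338321616896 ≈ 1.0227.
Is E[X] < 1? NO.
Since E[X] ≥ 1, the first-moment bound is inconclusive at n = 1600; it does NOT by itself certify R_6(8) > 1600.

E[X] = 4845889761419059925/4738381338321616896 ≈ 1.0227; E[X] ≥ 1; first-moment method inconclusive here.


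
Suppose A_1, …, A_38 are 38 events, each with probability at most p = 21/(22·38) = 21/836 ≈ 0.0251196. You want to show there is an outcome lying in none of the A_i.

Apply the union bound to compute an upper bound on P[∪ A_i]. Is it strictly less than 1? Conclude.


Union bound: P[∪_{i=1}^{38} A_i] ≤ Σ_i P[A_i] ≤ 38·p = 38·(21/836) = 21/22.
Numerically: 21/22 ≈ 0.9545455.
Is 21/22 < 1? YES.
Since P[∪ A_i] ≤ 21/22 < 1, the complement has P[∩ A_i^c] ≥ 1 − 21/22 = 1/22 > 0, so some outcome avoids every A_i.

38·p = 21/22 ≈ 0.9545455; existence CERTIFIED by the union bound.


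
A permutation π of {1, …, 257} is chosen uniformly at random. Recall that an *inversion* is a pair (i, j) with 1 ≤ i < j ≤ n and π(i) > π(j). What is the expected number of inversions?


Write X = Σ X_I over the C(257, 2) = 32896 pairs i < j, with X_I the indicator of one inversion.
There are 32896 indicators.
For each fixed pair i < j, the values π(i) and π(j) are two distinct elements of {1, …, 257} in uniformly random order; by symmetry P[π(i) > π(j)] = 1/2.
By linearity: E[X] = 32896 · (1/2) = C(257, 2) · (1/2) = 32896/2 = 16448 ≈ 16448.000000.

E[X] = 16448 = 16448.000000.


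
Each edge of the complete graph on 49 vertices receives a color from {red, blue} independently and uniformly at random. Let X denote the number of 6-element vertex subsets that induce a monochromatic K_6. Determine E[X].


Let X = Σ_S X_S over the C(49, 6) = 13983816 subsets S of size 6, where X_S = 1 if the K_6 on S is monochromatic.
For a fixed S, the K_6 on S has C(6, 2) = 15 edges. P[all 15 edges red] = (1/2)^15, and likewise for blue, so P[monochromatic] = 2·(1/2)^15 = 2^{1 − 15} = 1/16384.
By linearity: E[X] = C(49, 6) · 2^{1 − 15} = 13983816 · 1/16384 = 1747977/2048.
Numerically: E[X] ≈ 853.50439.

E[X] = C(49,6)·2^(1−C(6,2)) = 1747977/2048 ≈ 853.50439.


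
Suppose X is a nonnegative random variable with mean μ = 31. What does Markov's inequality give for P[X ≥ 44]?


μ = E[X] = 31, a = 44.
Markov: P[X ≥ 44] ≤ μ/a = (31)/44 = 31/44.
Numerically: ≈ 0.70455.
(Since a = 44 > μ = 31.00000, the bound 31/44 is < 1 and informative.)

P[X ≥ 44] ≤ 31/44 ≈ 0.70455.


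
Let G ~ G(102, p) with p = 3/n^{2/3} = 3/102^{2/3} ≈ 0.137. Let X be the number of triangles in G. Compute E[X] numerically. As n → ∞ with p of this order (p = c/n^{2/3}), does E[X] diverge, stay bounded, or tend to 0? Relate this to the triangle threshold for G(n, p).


Number of potential triangles: C(102, 3) = 171700.
Each occurs with probability p³ ≈ (0.137)³ ≈ 2.59516e-03.
By linearity: E[X] = C(102, 3)·p³ ≈ 171700 · 2.59516e-03 ≈ 445.588.
Since α = 2/3 < 1, p = c/n^{2/3} ≫ 1/n is above the triangle threshold p ~ 1/n. Asymptotically E[X] ~ (c³/6)·n^{3(1−α)} = (3³/6)·n^{1} → ∞; triangles are abundant w.h.p.

E[X] ≈ 445.588; in regime p = Θ(1/n^{2/3}) E[X] diverges (above the triangle threshold p ~ 1/n).


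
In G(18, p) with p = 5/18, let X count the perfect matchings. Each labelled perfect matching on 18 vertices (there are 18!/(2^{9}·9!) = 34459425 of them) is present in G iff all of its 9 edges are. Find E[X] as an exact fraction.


K_18 has 18!/(2^{9}·9!) = 34459425 labelled perfect matchings.
For each such perfect matching H, let X_H = 1 if all 9 edges of H are present in G. Then P[X_H = 1] = p^{9} = (5/18)^{9} = 1953125/198359290368.
By linearity of expectation: E[X] = Σ_H E[X_H] = 34459425 · p^{9} = 34459425 · 1953125/198359290368 = 830908203125/2448880128.
Numerically: E[X] ≈ 339.301.

E[X] = 34459425 · (5/18)^{9} = 830908203125/2448880128 ≈ 339.301.


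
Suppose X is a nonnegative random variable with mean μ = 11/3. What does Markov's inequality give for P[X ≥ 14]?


μ = E[X] = 11/3, a = 14.
Markov: P[X ≥ 14] ≤ μ/a = (11/3)/14 = 11/42.
Numerically: ≈ 0.26190.
(Since a = 14 > μ = 3.66667, the bound 11/42 is < 1 and informative.)

P[X ≥ 14] ≤ 11/42 ≈ 0.26190.


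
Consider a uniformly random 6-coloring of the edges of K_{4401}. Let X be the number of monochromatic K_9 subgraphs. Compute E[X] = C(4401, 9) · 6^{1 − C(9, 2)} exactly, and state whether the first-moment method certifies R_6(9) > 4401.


E[X] = C(4401, 9) · 6^{1 − 36} = 1692951372410676096134752050 · 6^{−35} = 1692951372410676096134752050/1719070799748422591028658176.
As a reduced fraction: E[X] = 282158562068446016022458675/286511799958070431838109696 ≈ 0.985.
Is E[X] < 1? YES.
Since E[X] < 1, there exists a 6-coloring of K_{4401} with no monochromatic K_9; hence R_6(9) > 4401.

E[X] = 282158562068446016022458675/286511799958070431838109696 ≈ 0.985; E[X] < 1, so R_6(9) > 4401.


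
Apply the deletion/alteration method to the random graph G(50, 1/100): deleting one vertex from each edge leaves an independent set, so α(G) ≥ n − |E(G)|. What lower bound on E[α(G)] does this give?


E[|E(G)|] = C(50, 2)·p = 1225 · (1/100) = 49/4.
E[α(G)] ≥ n − E[|E(G)|] = 50 − 49/4 = 151/4.
Numerically: ≈ 37.7500.
(This is only a lower bound; the true E[α(G)] may be larger.)

E[α(G)] ≥ 151/4 ≈ 37.7500.


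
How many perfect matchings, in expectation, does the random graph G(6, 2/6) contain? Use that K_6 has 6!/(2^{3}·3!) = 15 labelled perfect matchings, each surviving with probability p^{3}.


K_6 has 6!/(2^{3}·3!) = 15 labelled perfect matchings.
For each such perfect matching H, let X_H = 1 if all 3 edges of H are present in G. Then P[X_H = 1] = p^{3} = (1/3)^{3} = 1/27.
By linearity of expectation: E[X] = Σ_H E[X_H] = 15 · p^{3} = 15 · 1/27 = 5/9.
Numerically: E[X] ≈ 0.556.

E[X] = 15 · (1/3)^{3} = 5/9 ≈ 0.556.


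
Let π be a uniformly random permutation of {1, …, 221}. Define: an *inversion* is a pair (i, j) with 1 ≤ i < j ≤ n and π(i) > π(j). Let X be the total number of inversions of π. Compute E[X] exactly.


Write X = Σ X_I over the C(221, 2) = 24310 pairs i < j, with X_I the indicator of one inversion.
There are 24310 indicators.
For each fixed pair i < j, the values π(i) and π(j) are two distinct elements of {1, …, 221} in uniformly random order; by symmetry P[π(i) > π(j)] = 1/2.
By linearity: E[X] = 24310 · (1/2) = C(221, 2) · (1/2) = 24310/2 = 12155 ≈ 12155.0000.

E[X] = 12155 = 12155.0000.


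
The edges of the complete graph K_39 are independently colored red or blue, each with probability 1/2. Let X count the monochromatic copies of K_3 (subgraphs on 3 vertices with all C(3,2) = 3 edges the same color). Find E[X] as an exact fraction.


Let X = Σ_S X_S over the C(39, 3) = 9139 subsets S of size 3, where X_S = 1 if the K_3 on S is monochromatic.
For a fixed S, the K_3 on S has C(3, 2) = 3 edges. P[all 3 edges red] = (1/2)^3, and likewise for blue, so P[monochromatic] = 2·(1/2)^3 = 2^{1 − 3} = 1/4.
By linearity of expectation: E[X] = C(39, 3) · 2^{1 − 3} = 9139 · 1/4 = 9139/4.
Numerically: E[X] ≈ 2284.75000.

E[X] = C(39,3)·2^(1−C(3,2)) = 9139/4 ≈ 2284.75000.


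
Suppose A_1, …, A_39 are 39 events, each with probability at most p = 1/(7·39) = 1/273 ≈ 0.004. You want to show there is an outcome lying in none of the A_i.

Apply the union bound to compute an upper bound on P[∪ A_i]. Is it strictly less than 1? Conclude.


Union bound: P[∪_{i=1}^{39} A_i] ≤ Σ_i P[A_i] ≤ 39·p = 39·(1/273) = 1/7.
Numerically: 1/7 ≈ 0.143.
Is 1/7 < 1? YES.
Since P[∪ A_i] ≤ 1/7 < 1, the complement has P[∩ A_i^c] ≥ 1 − 1/7 = 6/7 > 0, so some outcome avoids every A_i.

39·p = 1/7 ≈ 0.143; existence CERTIFIED by the union bound.


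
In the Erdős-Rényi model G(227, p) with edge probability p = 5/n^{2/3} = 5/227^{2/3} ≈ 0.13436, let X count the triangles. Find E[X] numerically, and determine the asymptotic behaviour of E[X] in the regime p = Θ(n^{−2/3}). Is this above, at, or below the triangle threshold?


Number of potential triangles: C(227, 3) = 1923825.
Each occurs with probability p³ ≈ (0.13436)³ ≈ 2.4258185e-03.
By linearity: E[X] = C(227, 3)·p³ ≈ 1923825 · 2.4258185e-03 ≈ 4666.85022.
Since α = 2/3 < 1, p = c/n^{2/3} ≫ 1/n is above the triangle threshold p ~ 1/n. Asymptotically E[X] ~ (c³/6)·n^{3(1−α)} = (5³/6)·n^{1} → ∞; triangles are abundant w.h.p.

E[X] ≈ 4666.85022; in regime p = Θ(1/n^{2/3}) E[X] diverges (above the triangle threshold p ~ 1/n).


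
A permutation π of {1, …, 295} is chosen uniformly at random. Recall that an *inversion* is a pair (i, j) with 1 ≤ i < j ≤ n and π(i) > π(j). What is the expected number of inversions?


Write X = Σ X_I over the C(295, 2) = 43365 pairs i < j, with X_I the indicator of one inversion.
There are 43365 indicators.
For each fixed pair i < j, the values π(i) and π(j) are two distinct elements of {1, …, 295} in uniformly random order; by symmetry P[π(i) > π(j)] = 1/2.
By linearity: E[X] = 43365 · (1/2) = C(295, 2) · (1/2) = 43365/2 = 43365/2 ≈ 21682.5000.

E[X] = 43365/2 = 21682.5000.


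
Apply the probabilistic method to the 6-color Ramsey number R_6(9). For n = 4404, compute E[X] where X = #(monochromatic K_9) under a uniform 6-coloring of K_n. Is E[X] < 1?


E[X] = C(4404, 9) · 6^{1 − 36} = 1703375445537161676647015880 · 6^{−35} = 1703375445537161676647015880/1719070799748422591028658176.
As a reduced fraction: E[X] = 70973976897381736526958995/71627949989517607959527424 ≈ 0.9908699.
Is E[X] < 1? YES.
Since E[X] < 1, there exists a 6-coloring of K_{4404} with no monochromatic K_9; hence R_6(9) > 4404.

E[X] = 70973976897381736526958995/71627949989517607959527424 ≈ 0.9908699; E[X] < 1, so R_6(9) > 4404.


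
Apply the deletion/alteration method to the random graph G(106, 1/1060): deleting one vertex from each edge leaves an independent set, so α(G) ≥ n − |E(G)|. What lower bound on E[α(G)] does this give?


E[|E(G)|] = C(106, 2)·p = 5565 · (1/1060) = 21/4.
E[α(G)] ≥ n − E[|E(G)|] = 106 − 21/4 = 403/4.
Numerically: ≈ 100.750.
(This is only a lower bound; the true E[α(G)] may be larger.)

E[α(G)] ≥ 403/4 ≈ 100.750.


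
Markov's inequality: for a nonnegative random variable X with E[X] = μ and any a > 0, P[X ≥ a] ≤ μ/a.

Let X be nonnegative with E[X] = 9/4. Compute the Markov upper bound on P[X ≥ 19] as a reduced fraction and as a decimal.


μ = E[X] = 9/4, a = 19.
Markov: P[X ≥ 19] ≤ μ/a = (9/4)/19 = 9/76.
Numerically: ≈ 0.1184.
(Since a = 19 > μ = 2.2500, the bound 9/76 is < 1 and informative.)

P[X ≥ 19] ≤ 9/76 ≈ 0.1184.


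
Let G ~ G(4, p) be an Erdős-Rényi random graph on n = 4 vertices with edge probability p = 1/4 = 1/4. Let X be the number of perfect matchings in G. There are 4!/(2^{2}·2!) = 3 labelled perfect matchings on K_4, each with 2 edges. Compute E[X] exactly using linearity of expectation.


K_4 has 4!/(2^{2}·2!) = 3 labelled perfect matchings.
For each such perfect matching H, let X_H = 1 if all 2 edges of H are present in G. Then P[X_H = 1] = p^{2} = (1/4)^{2} = 1/16.
By linearity: E[X] = Σ_H E[X_H] = 3 · p^{2} = 3 · 1/16 = 3/16.
Numerically: E[X] ≈ 0.1875.

E[X] = 3 · (1/4)^{2} = 3/16 ≈ 0.1875.


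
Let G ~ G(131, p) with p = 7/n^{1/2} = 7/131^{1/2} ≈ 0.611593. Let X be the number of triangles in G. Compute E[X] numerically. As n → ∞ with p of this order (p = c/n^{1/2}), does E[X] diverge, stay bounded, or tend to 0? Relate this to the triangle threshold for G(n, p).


Number of potential triangles: C(131, 3) = 366145.
Each occurs with probability p³ ≈ (0.611593)³ ≈ 2.28763734e-01.
By linearity: E[X] = C(131, 3)·p³ ≈ 366145 · 2.28763734e-01 ≈ 83760.697356.
Since α = 1/2 < 1, p = c/n^{1/2} ≫ 1/n is above the triangle threshold p ~ 1/n. Asymptotically E[X] ~ (c³/6)·n^{3(1−α)} = (7³/6)·n^{1.5} → ∞; triangles are abundant w.h.p.

E[X] ≈ 83760.697356; in regime p = Θ(1/n^{1/2}) E[X] diverges (above the triangle threshold p ~ 1/n).


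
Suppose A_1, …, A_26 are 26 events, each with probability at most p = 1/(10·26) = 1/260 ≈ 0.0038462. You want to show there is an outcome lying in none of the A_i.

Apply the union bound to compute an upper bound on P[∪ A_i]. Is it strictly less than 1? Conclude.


Union bound: P[∪_{i=1}^{26} A_i] ≤ Σ_i P[A_i] ≤ 26·p = 26·(1/260) = 1/10.
Numerically: 1/10 ≈ 0.1000000.
Is 1/10 < 1? YES.
Since P[∪ A_i] ≤ 1/10 < 1, the complement has P[∩ A_i^c] ≥ 1 − 1/10 = 9/10 > 0, so some outcome avoids every A_i.

26·p = 1/10 ≈ 0.1000000; existence CERTIFIED by the union bound.


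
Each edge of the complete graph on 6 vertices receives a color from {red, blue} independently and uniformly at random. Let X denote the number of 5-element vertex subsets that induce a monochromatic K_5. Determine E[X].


Let X = Σ_S X_S over the C(6, 5) = 6 subsets S of size 5, where X_S = 1 if the K_5 on S is monochromatic.
For a fixed S, the K_5 on S has C(5, 2) = 10 edges. P[all 10 edges red] = (1/2)^10, and likewise for blue, so P[monochromatic] = 2·(1/2)^10 = 2^{1 − 10} = 1/512.
By linearity of expectation: E[X] = C(6, 5) · 2^{1 − 10} = 6 · 1/512 = 3/256.
Numerically: E[X] ≈ 0.012.

E[X] = C(6,5)·2^(1−C(5,2)) = 3/256 ≈ 0.012.


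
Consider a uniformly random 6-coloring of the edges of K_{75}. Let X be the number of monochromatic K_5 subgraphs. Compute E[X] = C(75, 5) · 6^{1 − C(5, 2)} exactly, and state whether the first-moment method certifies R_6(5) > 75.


E[X] = C(75, 5) · 6^{1 − 10} = 17259390 · 6^{−9} = 17259390/10077696.
As a reduced fraction: E[X] = 958855/559872 ≈ 1.7126.
Is E[X] < 1? NO.
Since E[X] ≥ 1, the first-moment bound is inconclusive at n = 75; it does NOT by itself certify R_6(5) > 75.

E[X] = 958855/559872 ≈ 1.7126; E[X] ≥ 1; first-moment method inconclusive here.


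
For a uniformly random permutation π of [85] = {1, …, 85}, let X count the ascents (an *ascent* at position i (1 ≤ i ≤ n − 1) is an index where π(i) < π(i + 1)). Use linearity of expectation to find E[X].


Write X = Σ X_I over i = 1, …, 84, with X_I the indicator of one ascent.
There are 84 indicators.
For each fixed i, the pair (π(i), π(i+1)) is a uniformly random ordered pair of distinct values from {1, …, 85}; by symmetry P[π(i) < π(i+1)] = 1/2.
By linearity: E[X] = 84 · (1/2) = (85 − 1) · (1/2) = 42 ≈ 42.000000.

E[X] = 42 = 42.000000.


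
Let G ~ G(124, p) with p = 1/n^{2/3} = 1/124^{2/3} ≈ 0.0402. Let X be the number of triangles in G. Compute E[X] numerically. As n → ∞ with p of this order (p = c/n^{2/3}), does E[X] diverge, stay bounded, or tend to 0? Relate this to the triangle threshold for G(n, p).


Number of potential triangles: C(124, 3) = 310124.
Each occurs with probability p³ ≈ (0.0402)³ ≈ 6.50364e-05.
By linearity: E[X] = C(124, 3)·p³ ≈ 310124 · 6.50364e-05 ≈ 20.169.
Since α = 2/3 < 1, p = c/n^{2/3} ≫ 1/n is above the triangle threshold p ~ 1/n. Asymptotically E[X] ~ (c³/6)·n^{3(1−α)} = (1³/6)·n^{1} → ∞; triangles are abundant w.h.p.

E[X] ≈ 20.169; in regime p = Θ(1/n^{2/3}) E[X] diverges (above the triangle threshold p ~ 1/n).


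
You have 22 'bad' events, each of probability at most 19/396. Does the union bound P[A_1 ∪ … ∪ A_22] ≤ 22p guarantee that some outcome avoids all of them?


Union bound: P[∪_{i=1}^{22} A_i] ≤ Σ_i P[A_i] ≤ 22·p = 22·(19/396) = 19/18.
Numerically: 19/18 ≈ 1.05556.
Is 19/18 < 1? NO.
Since the bound 19/18 is ≥ 1, the union bound is uninformative here; it does NOT by itself certify existence.

22·p = 19/18 ≈ 1.05556; existence NOT certified by the union bound.


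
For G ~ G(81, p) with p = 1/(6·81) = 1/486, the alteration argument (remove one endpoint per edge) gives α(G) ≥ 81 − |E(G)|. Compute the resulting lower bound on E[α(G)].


E[|E(G)|] = C(81, 2)·p = 3240 · (1/486) = 20/3.
E[α(G)] ≥ n − E[|E(G)|] = 81 − 20/3 = 223/3.
Numerically: ≈ 74.33333.
(This is only a lower bound; the true E[α(G)] may be larger.)

E[α(G)] ≥ 223/3 ≈ 74.33333.


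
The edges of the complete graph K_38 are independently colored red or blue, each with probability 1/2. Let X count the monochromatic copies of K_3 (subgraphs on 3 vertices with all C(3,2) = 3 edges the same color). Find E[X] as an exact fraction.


Let X = Σ_S X_S over the C(38, 3) = 8436 subsets S of size 3, where X_S = 1 if the K_3 on S is monochromatic.
For a fixed S, the K_3 on S has C(3, 2) = 3 edges. P[all 3 edges red] = (1/2)^3, and likewise for blue, so P[monochromatic] = 2·(1/2)^3 = 2^{1 − 3} = 1/4.
By linearity of expectation: E[X] = C(38, 3) · 2^{1 − 3} = 8436 · 1/4 = 2109.
Numerically: E[X] ≈ 2109.000000.

E[X] = C(38,3)·2^(1−C(3,2)) = 2109 ≈ 2109.000000.


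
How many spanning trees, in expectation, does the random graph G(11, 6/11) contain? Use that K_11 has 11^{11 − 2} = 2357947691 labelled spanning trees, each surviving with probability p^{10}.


K_11 has 11^{11 − 2} = 2357947691 labelled spanning trees.
For each such spanning tree H, let X_H = 1 if all 10 edges of H are present in G. Then P[X_H = 1] = p^{10} = (6/11)^{10} = 60466176/25937424601.
Summing the indicators: E[X] = Σ_H E[X_H] = 2357947691 · p^{10} = 2357947691 · 60466176/25937424601 = 60466176/11.
Numerically: E[X] ≈ 5.5e+06.

E[X] = 2357947691 · (6/11)^{10} = 60466176/11 ≈ 5.5e+06.


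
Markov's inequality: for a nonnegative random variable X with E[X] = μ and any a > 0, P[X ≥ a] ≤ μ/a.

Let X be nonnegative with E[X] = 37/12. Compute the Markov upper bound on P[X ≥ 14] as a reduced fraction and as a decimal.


μ = E[X] = 37/12, a = 14.
Markov: P[X ≥ 14] ≤ μ/a = (37/12)/14 = 37/168.
Numerically: ≈ 0.220238.
(Since a = 14 > μ = 3.083333, the bound 37/168 is < 1 and informative.)

P[X ≥ 14] ≤ 37/168 ≈ 0.220238.


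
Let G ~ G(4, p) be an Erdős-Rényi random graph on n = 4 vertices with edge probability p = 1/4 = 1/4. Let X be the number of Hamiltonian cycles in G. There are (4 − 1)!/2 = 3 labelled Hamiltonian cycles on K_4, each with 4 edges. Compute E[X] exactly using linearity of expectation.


K_4 has (4 − 1)!/2 = 3 labelled Hamiltonian cycles.
For each such Hamiltonian cycle H, let X_H = 1 if all 4 edges of H are present in G. Then P[X_H = 1] = p^{4} = (1/4)^{4} = 1/256.
By linearity of expectation: E[X] = Σ_H E[X_H] = 3 · p^{4} = 3 · 1/256 = 3/256.
Numerically: E[X] ≈ 0.0117188.

E[X] = 3 · (1/4)^{4} = 3/256 ≈ 0.0117188.


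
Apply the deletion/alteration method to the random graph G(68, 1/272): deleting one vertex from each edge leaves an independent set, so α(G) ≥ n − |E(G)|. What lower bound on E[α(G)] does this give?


E[|E(G)|] = C(68, 2)·p = 2278 · (1/272) = 67/8.
E[α(G)] ≥ n − E[|E(G)|] = 68 − 67/8 = 477/8.
Numerically: ≈ 59.625.
(This is only a lower bound; the true E[α(G)] may be larger.)

E[α(G)] ≥ 477/8 ≈ 59.625.


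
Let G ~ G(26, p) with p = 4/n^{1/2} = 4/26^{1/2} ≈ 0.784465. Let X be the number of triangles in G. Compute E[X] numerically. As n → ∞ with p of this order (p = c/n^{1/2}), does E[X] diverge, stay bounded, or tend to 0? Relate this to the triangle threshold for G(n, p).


Number of potential triangles: C(26, 3) = 2600.
Each occurs with probability p³ ≈ (0.784465)³ ≈ 4.82747410e-01.
By linearity: E[X] = C(26, 3)·p³ ≈ 2600 · 4.82747410e-01 ≈ 1255.143265.
Since α = 1/2 < 1, p = c/n^{1/2} ≫ 1/n is above the triangle threshold p ~ 1/n. Asymptotically E[X] ~ (c³/6)·n^{3(1−α)} = (4³/6)·n^{1.5} → ∞; triangles are abundant w.h.p.

E[X] ≈ 1255.143265; in regime p = Θ(1/n^{1/2}) E[X] diverges (above the triangle threshold p ~ 1/n).


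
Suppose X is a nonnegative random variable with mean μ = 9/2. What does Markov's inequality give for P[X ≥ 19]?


μ = E[X] = 9/2, a = 19.
Markov: P[X ≥ 19] ≤ μ/a = (9/2)/19 = 9/38.
Numerically: ≈ 0.236842.
(Since a = 19 > μ = 4.500000, the bound 9/38 is < 1 and informative.)

P[X ≥ 19] ≤ 9/38 ≈ 0.236842.


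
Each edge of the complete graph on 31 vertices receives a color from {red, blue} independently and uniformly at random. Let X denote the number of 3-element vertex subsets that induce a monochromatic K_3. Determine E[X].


Let X = Σ_S X_S over the C(31, 3) = 4495 subsets S of size 3, where X_S = 1 if the K_3 on S is monochromatic.
For a fixed S, the K_3 on S has C(3, 2) = 3 edges. P[all 3 edges red] = (1/2)^3, and likewise for blue, so P[monochromatic] = 2·(1/2)^3 = 2^{1 − 3} = 1/4.
Summing: E[X] = C(31, 3) · 2^{1 − 3} = 4495 · 1/4 = 4495/4.
Numerically: E[X] ≈ 1123.75000.

E[X] = C(31,3)·2^(1−C(3,2)) = 4495/4 ≈ 1123.75000.


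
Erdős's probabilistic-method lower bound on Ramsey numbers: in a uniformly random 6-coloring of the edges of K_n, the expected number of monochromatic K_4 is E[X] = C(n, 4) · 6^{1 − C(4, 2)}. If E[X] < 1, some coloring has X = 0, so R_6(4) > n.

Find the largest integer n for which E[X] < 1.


We need C(n, 4) · 6^{1 − 6} < 1, i.e. C(n, 4) < 6^{6 − 1} = 7776.
Check values of n near the boundary:
  n = 17: C(17, 4) = 2380; 2380 < 7776? YES
  n = 18: C(18, 4) = 3060; 3060 < 7776? YES
  n = 19: C(19, 4) = 3876; 3876 < 7776? YES
  n = 20: C(20, 4) = 4845; 4845 < 7776? YES
  n = 21: C(21, 4) = 5985; 5985 < 7776? YES
  n = 22: C(22, 4) = 7315; 7315 < 7776? YES
  n = 23: C(23, 4) = 8855; 8855 < 7776? NO
The largest n with C(n, 4) < 7776 is n = 22 (where E[X] = 7315/7776 ≈ 0.940715). Hence R_6(4) > 22, i.e. R_6(4) ≥ 23.

Largest n = 22; hence R_6(4) > 22.


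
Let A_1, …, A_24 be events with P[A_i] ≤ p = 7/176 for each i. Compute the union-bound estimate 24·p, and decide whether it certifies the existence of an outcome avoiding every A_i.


Union bound: P[∪_{i=1}^{24} A_i] ≤ Σ_i P[A_i] ≤ 24·p = 24·(7/176) = 21/22.
Numerically: 21/22 ≈ 0.9545455.
Is 21/22 < 1? YES.
Since P[∪ A_i] ≤ 21/22 < 1, the complement has P[∩ A_i^c] ≥ 1 − 21/22 = 1/22 > 0, so some outcome avoids every A_i.

24·p = 21/22 ≈ 0.9545455; existence CERTIFIED by the union bound.


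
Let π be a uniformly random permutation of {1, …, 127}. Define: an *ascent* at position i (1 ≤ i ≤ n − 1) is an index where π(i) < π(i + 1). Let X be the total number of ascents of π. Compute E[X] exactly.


Write X = Σ X_I over i = 1, …, 126, with X_I the indicator of one ascent.
There are 126 indicators.
For each fixed i, the pair (π(i), π(i+1)) is a uniformly random ordered pair of distinct values from {1, …, 127}; by symmetry P[π(i) < π(i+1)] = 1/2.
By linearity: E[X] = 126 · (1/2) = (127 − 1) · (1/2) = 63 ≈ 63.000.

E[X] = 63 = 63.000.


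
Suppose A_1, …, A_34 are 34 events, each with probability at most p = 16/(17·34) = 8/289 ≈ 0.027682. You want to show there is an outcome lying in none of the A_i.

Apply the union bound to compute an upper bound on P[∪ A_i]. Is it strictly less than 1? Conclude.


Union bound: P[∪_{i=1}^{34} A_i] ≤ Σ_i P[A_i] ≤ 34·p = 34·(8/289) = 16/17.
Numerically: 16/17 ≈ 0.941176.
Is 16/17 < 1? YES.
Since P[∪ A_i] ≤ 16/17 < 1, the complement has P[∩ A_i^c] ≥ 1 − 16/17 = 1/17 > 0, so some outcome avoids every A_i.

34·p = 16/17 ≈ 0.941176; existence CERTIFIED by the union bound.


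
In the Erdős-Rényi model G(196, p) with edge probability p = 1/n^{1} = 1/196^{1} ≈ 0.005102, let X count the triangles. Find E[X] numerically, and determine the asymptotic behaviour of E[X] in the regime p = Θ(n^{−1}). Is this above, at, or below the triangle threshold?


Number of potential triangles: C(196, 3) = 1235780.
Each occurs with probability p³ ≈ (0.005102)³ ≈ 1.3281031e-07.
By linearity: E[X] = C(196, 3)·p³ ≈ 1235780 · 1.3281031e-07 ≈ 0.16412.
Here α = 1, so p = 1/n is exactly at the triangle threshold p ~ 1/n. Asymptotically E[X] → c³/6 = 1³/6 = 1/6 ≈ 0.16667, a bounded constant. In this regime the triangle count is asymptotically Poisson(c³/6).

E[X] ≈ 0.16412; in regime p = Θ(1/n^{1}) E[X] stays bounded (at the triangle threshold p ~ 1/n).


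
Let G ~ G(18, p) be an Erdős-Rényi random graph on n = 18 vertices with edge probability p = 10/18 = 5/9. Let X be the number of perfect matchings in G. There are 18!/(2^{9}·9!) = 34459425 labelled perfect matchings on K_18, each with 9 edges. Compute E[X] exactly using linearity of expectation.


K_18 has 18!/(2^{9}·9!) = 34459425 labelled perfect matchings.
For each such perfect matching H, let X_H = 1 if all 9 edges of H are present in G. Then P[X_H = 1] = p^{9} = (5/9)^{9} = 1953125/387420489.
Summing the indicators: E[X] = Σ_H E[X_H] = 34459425 · p^{9} = 34459425 · 1953125/387420489 = 830908203125/4782969.
Numerically: E[X] ≈ 1.737e+05.

E[X] = 34459425 · (5/9)^{9} = 830908203125/4782969 ≈ 1.737e+05.


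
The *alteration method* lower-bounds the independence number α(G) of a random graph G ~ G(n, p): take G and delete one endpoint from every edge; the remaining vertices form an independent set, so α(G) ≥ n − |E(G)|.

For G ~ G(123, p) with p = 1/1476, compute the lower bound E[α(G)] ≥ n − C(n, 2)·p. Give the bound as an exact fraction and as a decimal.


E[|E(G)|] = C(123, 2)·p = 7503 · (1/1476) = 61/12.
E[α(G)] ≥ n − E[|E(G)|] = 123 − 61/12 = 1415/12.
Numerically: ≈ 117.916667.
(This is only a lower bound; the true E[α(G)] may be larger.)

E[α(G)] ≥ 1415/12 ≈ 117.916667.


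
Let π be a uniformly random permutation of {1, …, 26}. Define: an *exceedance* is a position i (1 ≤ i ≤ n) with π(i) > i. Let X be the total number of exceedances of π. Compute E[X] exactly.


Write X = Σ_{i=1}^{26} X_i, where X_i = 1_{π(i) > i}.
For each fixed i, π(i) is uniform over {1, …, 26} (marginal of a uniform permutation), so P[π(i) > i] = (n − i)/n. Summing: Σ_{i=1}^{26} (n − i)/n = (0 + 1 + … + 25)/26 = 26(26 − 1)/(2·26) = (26 − 1)/2.
Hence E[X] = Σ_{i=1}^{26} (26 − i)/26 = 25/2 ≈ 12.5000.

E[X] = 25/2 = 12.5000.


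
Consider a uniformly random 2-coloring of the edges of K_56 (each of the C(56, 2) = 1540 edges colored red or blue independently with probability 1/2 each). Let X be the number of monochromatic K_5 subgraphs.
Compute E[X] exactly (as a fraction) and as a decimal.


Let X = Σ_S X_S over the C(56, 5) = 3819816 subsets S of size 5, where X_S = 1 if the K_5 on S is monochromatic.
For a fixed S, the K_5 on S has C(5, 2) = 10 edges. P[all 10 edges red] = (1/2)^10, and likewise for blue, so P[monochromatic] = 2·(1/2)^10 = 2^{1 − 10} = 1/512.
By linearity: E[X] = C(56, 5) · 2^{1 − 10} = 3819816 · 1/512 = 477477/64.
Numerically: E[X] ≈ 7460.578.

E[X] = C(56,5)·2^(1−C(5,2)) = 477477/64 ≈ 7460.578.


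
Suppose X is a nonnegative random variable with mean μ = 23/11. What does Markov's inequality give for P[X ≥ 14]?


μ = E[X] = 23/11, a = 14.
Markov: P[X ≥ 14] ≤ μ/a = (23/11)/14 = 23/154.
Numerically: ≈ 0.14935.
(Since a = 14 > μ = 2.09091, the bound 23/154 is < 1 and informative.)

P[X ≥ 14] ≤ 23/154 ≈ 0.14935.


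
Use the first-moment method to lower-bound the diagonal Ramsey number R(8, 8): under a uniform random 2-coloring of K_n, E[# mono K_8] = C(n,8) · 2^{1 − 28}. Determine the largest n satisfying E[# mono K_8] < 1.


We need C(n, 8) · 2^{1 − 28} < 1, i.e. C(n, 8) < 2^{28 − 1} = 134217728.
Check values of n near the boundary:
  n = 36: C(36, 8) = 30260340; 30260340 < 134217728? YES
  n = 37: C(37, 8) = 38608020; 38608020 < 134217728? YES
  n = 38: C(38, 8) = 48903492; 48903492 < 134217728? YES
  n = 39: C(39, 8) = 61523748; 61523748 < 134217728? YES
  n = 40: C(40, 8) = 76904685; 76904685 < 134217728? YES
  n = 41: C(41, 8) = 95548245; 95548245 < 134217728? YES
  n = 42: C(42, 8) = 118030185; 118030185 < 134217728? YES
  n = 43: C(43, 8) = 145008513; 145008513 < 134217728? NO
  n = 44: C(44, 8) = 177232627; 177232627 < 134217728? NO
The largest n with C(n, 8) < 134217728 is n = 42 (where E[X] = 118030185/134217728 ≈ 0.879). Hence R(8, 8) > 42, i.e. R(8, 8) ≥ 43.

Largest n = 42; hence R(8, 8) > 42.


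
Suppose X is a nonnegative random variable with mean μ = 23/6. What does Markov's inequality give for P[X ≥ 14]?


μ = E[X] = 23/6, a = 14.
Markov: P[X ≥ 14] ≤ μ/a = (23/6)/14 = 23/84.
Numerically: ≈ 0.273810.
(Since a = 14 > μ = 3.833333, the bound 23/84 is < 1 and informative.)

P[X ≥ 14] ≤ 23/84 ≈ 0.273810.


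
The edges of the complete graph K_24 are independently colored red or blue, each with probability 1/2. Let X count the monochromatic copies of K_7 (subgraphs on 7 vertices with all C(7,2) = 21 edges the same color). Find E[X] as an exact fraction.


Let X = Σ_S X_S over the C(24, 7) = 346104 subsets S of size 7, where X_S = 1 if the K_7 on S is monochromatic.
For a fixed S, the K_7 on S has C(7, 2) = 21 edges. P[all 21 edges red] = (1/2)^21, and likewise for blue, so P[monochromatic] = 2·(1/2)^21 = 2^{1 − 21} = 1/1048576.
By linearity of expectation: E[X] = C(24, 7) · 2^{1 − 21} = 346104 · 1/1048576 = 43263/131072.
Numerically: E[X] ≈ 0.330070.

E[X] = C(24,7)·2^(1−C(7,2)) = 43263/131072 ≈ 0.330070.
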